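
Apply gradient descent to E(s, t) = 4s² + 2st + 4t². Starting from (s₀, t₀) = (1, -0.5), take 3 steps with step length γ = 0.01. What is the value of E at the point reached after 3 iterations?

2.660461136064

∇E = (8s + 2t, 2s + 8t)
Step 1: at (1, -0.5), ∇E = (7, -2) → (1, -0.5) − 0.01·(7, -2) = (0.93, -0.48)
Step 2: at (0.93, -0.48), ∇E = (6.48, -1.98) → (0.93, -0.48) − 0.01·(6.48, -1.98) = (0.8652, -0.4602)
Step 3: at (0.8652, -0.4602), ∇E = (6.0012, -1.9512) → (0.8652, -0.4602) − 0.01·(6.0012, -1.9512) = (0.805188, -0.440688)
E(0.805188, -0.440688) = 2.660461136064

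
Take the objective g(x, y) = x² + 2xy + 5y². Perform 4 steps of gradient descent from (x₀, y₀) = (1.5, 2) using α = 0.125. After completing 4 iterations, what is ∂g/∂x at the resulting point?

0.6875

∇g = (2x + 2y, 2x + 10y)
(x₁, y₁) = (1.5, 2) − 0.125·(7, 23) = (0.625, -0.875)
(x₂, y₂) = (0.625, -0.875) − 0.125·(-0.5, -7.5) = (0.6875, 0.0625)
(x₃, y₃) = (0.6875, 0.0625) − 0.125·(1.5, 2) = (0.5, -0.1875)
(x₄, y₄) = (0.5, -0.1875) − 0.125·(0.625, -0.875) = (0.421875, -0.078125)
∂g/∂x at (0.421875, -0.078125) = 0.6875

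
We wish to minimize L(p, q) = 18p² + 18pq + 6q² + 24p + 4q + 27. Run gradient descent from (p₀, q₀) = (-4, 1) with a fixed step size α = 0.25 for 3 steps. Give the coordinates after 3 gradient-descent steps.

(2532.875, 1359.25)

∇L = (36p + 18q + 24, 18p + 12q + 4)
(p₁, q₁) = (-4, 1) − 0.25·(-102, -56) = (21.5, 15)
(p₂, q₂) = (21.5, 15) − 0.25·(1068, 571) = (-245.5, -127.75)
(p₃, q₃) = (-245.5, -127.75) − 0.25·(-11113.5, -5948) = (2532.875, 1359.25)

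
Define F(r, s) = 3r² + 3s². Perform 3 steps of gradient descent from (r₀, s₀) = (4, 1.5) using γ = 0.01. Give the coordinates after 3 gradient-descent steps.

∇F = (6r, 6s)
(r₁, s₁) = (4, 1.5) − 0.01·(24, 9) = (3.76, 1.41)
(r₂, s₂) = (3.76, 1.41) − 0.01·(22.56, 8.46) = (3.5344, 1.3254)
(r₃, s₃) = (3.5344, 1.3254) − 0.01·(21.2064, 7.9524) = (3.322336, 1.245876)

(3.322336, 1.245876)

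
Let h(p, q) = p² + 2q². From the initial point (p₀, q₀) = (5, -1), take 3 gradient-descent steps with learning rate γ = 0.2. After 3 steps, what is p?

1.08

∇h = (2p, 4q)
(p₁, q₁) = (5, -1) − 0.2·(10, -4) = (3, -0.2)
(p₂, q₂) = (3, -0.2) − 0.2·(6, -0.8) = (1.8, -0.04)
(p₃, q₃) = (1.8, -0.04) − 0.2·(3.6, -0.16) = (1.08, -0.008)
p = 1.08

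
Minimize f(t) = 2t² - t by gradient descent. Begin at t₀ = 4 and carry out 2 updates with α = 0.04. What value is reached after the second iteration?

f′(t) = 4t - 1
t₁ = 4 − 0.04·15 = 3.4
t₂ = 3.4 − 0.04·12.6 = 2.896

2.896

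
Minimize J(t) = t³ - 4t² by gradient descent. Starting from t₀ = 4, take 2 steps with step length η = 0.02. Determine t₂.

J′(t) = 3t² - 8t
t₁ = 4 − 0.02·16 = 3.68
t₂ = 3.68 − 0.02·11.1872 = 3.456256

3.456256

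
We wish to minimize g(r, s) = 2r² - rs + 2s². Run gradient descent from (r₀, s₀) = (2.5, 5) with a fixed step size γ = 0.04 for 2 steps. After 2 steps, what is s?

∇g = (4r - s, -r + 4s)
Step 1: at (2.5, 5), ∇g = (5, 17.5) → (2.5, 5) − 0.04·(5, 17.5) = (2.3, 4.3)
Step 2: at (2.3, 4.3), ∇g = (4.9, 14.9) → (2.3, 4.3) − 0.04·(4.9, 14.9) = (2.104, 3.704)
s = 3.704

3.704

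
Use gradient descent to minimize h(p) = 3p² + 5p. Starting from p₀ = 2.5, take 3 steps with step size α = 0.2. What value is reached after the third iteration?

-0.86

h′(p) = 6p + 5
Step 1: h′(2.5) = 20; p₁ = 2.5 − 0.2·20 = -1.5
Step 2: h′(-1.5) = -4; p₂ = -1.5 − 0.2·(-4) = -0.7
Step 3: h′(-0.7) = 0.8; p₃ = -0.7 − 0.2·0.8 = -0.86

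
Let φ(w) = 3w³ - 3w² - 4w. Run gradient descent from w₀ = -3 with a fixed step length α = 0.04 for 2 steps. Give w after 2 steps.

-24.9184

φ′(w) = 9w² - 6w - 4
w₁ = -3 − 0.04·95 = -6.8
w₂ = -6.8 − 0.04·452.96 = -24.9184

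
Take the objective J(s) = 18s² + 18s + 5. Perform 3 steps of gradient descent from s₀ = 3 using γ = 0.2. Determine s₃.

J′(s) = 36s + 18
Step 1: J′(3) = 126; s₁ = 3 − 0.2·126 = -22.2
Step 2: J′(-22.2) = -781.2; s₂ = -22.2 − 0.2·(-781.2) = 134.04
Step 3: J′(134.04) = 4843.44; s₃ = 134.04 − 0.2·4843.44 = -834.648

-834.648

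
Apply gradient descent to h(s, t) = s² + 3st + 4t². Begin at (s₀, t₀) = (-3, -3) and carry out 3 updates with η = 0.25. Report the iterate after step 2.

∇h = (2s + 3t, 3s + 8t)
(s₁, t₁) = (-3, -3) − 0.25·(-15, -33) = (0.75, 5.25)
(s₂, t₂) = (0.75, 5.25) − 0.25·(17.25, 44.25) = (-3.5625, -5.8125)

(-3.5625, -5.8125)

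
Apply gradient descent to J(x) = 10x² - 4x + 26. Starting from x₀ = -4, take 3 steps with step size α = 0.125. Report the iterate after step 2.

J′(x) = 20x - 4
x₁ = -4 − 0.125·(-84) = 6.5
x₂ = 6.5 − 0.125·126 = -9.25

-9.25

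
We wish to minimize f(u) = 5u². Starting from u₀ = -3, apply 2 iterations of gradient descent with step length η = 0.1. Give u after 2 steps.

f′(u) = 10u
Step 1: f′(-3) = -30; u₁ = -3 − 0.1·(-30) = 0
Step 2: f′(0) = 0; u₂ = 0 − 0.1·0 = 0

0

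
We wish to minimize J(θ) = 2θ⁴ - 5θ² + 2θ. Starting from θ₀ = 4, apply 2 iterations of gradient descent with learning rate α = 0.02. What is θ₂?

19.71465472

J′(θ) = 8θ³ - 10θ + 2
θ₁ = 4 − 0.02·474 = -5.48
θ₂ = -5.48 − 0.02·(-1259.732736) = 19.71465472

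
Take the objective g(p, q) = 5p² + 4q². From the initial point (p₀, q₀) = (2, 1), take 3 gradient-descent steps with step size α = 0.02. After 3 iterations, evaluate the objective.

6.648072126464

∇g = (10p, 8q)
Step 1: at (2, 1), ∇g = (20, 8) → (2, 1) − 0.02·(20, 8) = (1.6, 0.84)
Step 2: at (1.6, 0.84), ∇g = (16, 6.72) → (1.6, 0.84) − 0.02·(16, 6.72) = (1.28, 0.7056)
Step 3: at (1.28, 0.7056), ∇g = (12.8, 5.6448) → (1.28, 0.7056) − 0.02·(12.8, 5.6448) = (1.024, 0.592704)
g(1.024, 0.592704) = 6.648072126464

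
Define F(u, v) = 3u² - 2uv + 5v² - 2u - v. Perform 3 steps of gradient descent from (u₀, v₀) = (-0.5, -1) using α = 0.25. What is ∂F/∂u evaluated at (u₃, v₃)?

-15.25

∇F = (6u - 2v - 2, -2u + 10v - 1)
Step 1: at (-0.5, -1), ∇F = (-3, -10) → (-0.5, -1) − 0.25·(-3, -10) = (0.25, 1.5)
Step 2: at (0.25, 1.5), ∇F = (-3.5, 13.5) → (0.25, 1.5) − 0.25·(-3.5, 13.5) = (1.125, -1.875)
Step 3: at (1.125, -1.875), ∇F = (8.5, -22) → (1.125, -1.875) − 0.25·(8.5, -22) = (-1, 3.625)
∂F/∂u at (-1, 3.625) = -15.25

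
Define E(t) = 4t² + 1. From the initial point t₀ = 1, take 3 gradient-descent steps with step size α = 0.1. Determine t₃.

E′(t) = 8t
t₁ = 1 − 0.1·8 = 0.2
t₂ = 0.2 − 0.1·1.6 = 0.04
t₃ = 0.04 − 0.1·0.32 = 0.008

0.008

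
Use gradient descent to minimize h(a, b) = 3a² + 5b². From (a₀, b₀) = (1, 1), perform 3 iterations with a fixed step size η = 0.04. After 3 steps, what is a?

0.438976

∇h = (6a, 10b)
Step 1: at (1, 1), ∇h = (6, 10) → (1, 1) − 0.04·(6, 10) = (0.76, 0.6)
Step 2: at (0.76, 0.6), ∇h = (4.56, 6) → (0.76, 0.6) − 0.04·(4.56, 6) = (0.5776, 0.36)
Step 3: at (0.5776, 0.36), ∇h = (3.4656, 3.6) → (0.5776, 0.36) − 0.04·(3.4656, 3.6) = (0.438976, 0.216)
a = 0.438976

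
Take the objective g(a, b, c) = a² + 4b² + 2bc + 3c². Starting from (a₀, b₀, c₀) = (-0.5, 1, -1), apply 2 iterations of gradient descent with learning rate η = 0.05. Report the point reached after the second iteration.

∇g = (2a, 8b + 2c, 2b + 6c)
(a₁, b₁, c₁) = (-0.5, 1, -1) − 0.05·(-1, 6, -4) = (-0.45, 0.7, -0.8)
(a₂, b₂, c₂) = (-0.45, 0.7, -0.8) − 0.05·(-0.9, 4, -3.4) = (-0.405, 0.5, -0.63)

(-0.405, 0.5, -0.63)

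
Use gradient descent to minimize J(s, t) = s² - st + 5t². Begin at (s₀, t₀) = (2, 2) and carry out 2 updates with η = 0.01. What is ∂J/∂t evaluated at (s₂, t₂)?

14.6194

∇J = (2s - t, -s + 10t)
Step 1: at (2, 2), ∇J = (2, 18) → (2, 2) − 0.01·(2, 18) = (1.98, 1.82)
Step 2: at (1.98, 1.82), ∇J = (2.14, 16.22) → (1.98, 1.82) − 0.01·(2.14, 16.22) = (1.9586, 1.6578)
∂J/∂t at (1.9586, 1.6578) = 14.6194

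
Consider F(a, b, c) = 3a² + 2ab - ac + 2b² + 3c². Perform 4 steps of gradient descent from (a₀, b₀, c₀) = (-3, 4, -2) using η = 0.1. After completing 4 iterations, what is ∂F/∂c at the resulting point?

∇F = (6a + 2b - c, 2a + 4b, -a + 6c)
Step 1: at (-3, 4, -2), ∇F = (-8, 10, -9) → (-3, 4, -2) − 0.1·(-8, 10, -9) = (-2.2, 3, -1.1)
Step 2: at (-2.2, 3, -1.1), ∇F = (-6.1, 7.6, -4.4) → (-2.2, 3, -1.1) − 0.1·(-6.1, 7.6, -4.4) = (-1.59, 2.24, -0.66)
Step 3: at (-1.59, 2.24, -0.66), ∇F = (-4.4, 5.78, -2.37) → (-1.59, 2.24, -0.66) − 0.1·(-4.4, 5.78, -2.37) = (-1.15, 1.662, -0.423)
Step 4: at (-1.15, 1.662, -0.423), ∇F = (-3.153, 4.348, -1.388) → (-1.15, 1.662, -0.423) − 0.1·(-3.153, 4.348, -1.388) = (-0.8347, 1.2272, -0.2842)
∂F/∂c at (-0.8347, 1.2272, -0.2842) = -0.8705

-0.8705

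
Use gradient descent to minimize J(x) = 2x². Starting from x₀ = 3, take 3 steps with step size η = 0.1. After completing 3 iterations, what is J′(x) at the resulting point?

2.592

J′(x) = 4x
Step 1: J′(3) = 12; x₁ = 3 − 0.1·12 = 1.8
Step 2: J′(1.8) = 7.2; x₂ = 1.8 − 0.1·7.2 = 1.08
Step 3: J′(1.08) = 4.32; x₃ = 1.08 − 0.1·4.32 = 0.648
J′(x) at (0.648) = 2.592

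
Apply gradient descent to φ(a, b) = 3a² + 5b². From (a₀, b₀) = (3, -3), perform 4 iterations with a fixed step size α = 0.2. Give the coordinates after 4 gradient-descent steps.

∇φ = (6a, 10b)
Step 1: at (3, -3), ∇φ = (18, -30) → (3, -3) − 0.2·(18, -30) = (-0.6, 3)
Step 2: at (-0.6, 3), ∇φ = (-3.6, 30) → (-0.6, 3) − 0.2·(-3.6, 30) = (0.12, -3)
Step 3: at (0.12, -3), ∇φ = (0.72, -30) → (0.12, -3) − 0.2·(0.72, -30) = (-0.024, 3)
Step 4: at (-0.024, 3), ∇φ = (-0.144, 30) → (-0.024, 3) − 0.2·(-0.144, 30) = (0.0048, -3)

(0.0048, -3)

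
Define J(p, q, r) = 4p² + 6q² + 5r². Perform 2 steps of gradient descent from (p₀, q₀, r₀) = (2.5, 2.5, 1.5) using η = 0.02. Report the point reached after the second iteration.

(1.764, 1.444, 0.96)

∇J = (8p, 12q, 10r)
(p₁, q₁, r₁) = (2.5, 2.5, 1.5) − 0.02·(20, 30, 15) = (2.1, 1.9, 1.2)
(p₂, q₂, r₂) = (2.1, 1.9, 1.2) − 0.02·(16.8, 22.8, 12) = (1.764, 1.444, 0.96)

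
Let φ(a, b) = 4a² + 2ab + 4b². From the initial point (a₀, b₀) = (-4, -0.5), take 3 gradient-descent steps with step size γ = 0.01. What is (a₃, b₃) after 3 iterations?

∇φ = (8a + 2b, 2a + 8b)
(a₁, b₁) = (-4, -0.5) − 0.01·(-33, -12) = (-3.67, -0.38)
(a₂, b₂) = (-3.67, -0.38) − 0.01·(-30.12, -10.38) = (-3.3688, -0.2762)
(a₃, b₃) = (-3.3688, -0.2762) − 0.01·(-27.5028, -8.9472) = (-3.093772, -0.186728)

(-3.093772, -0.186728)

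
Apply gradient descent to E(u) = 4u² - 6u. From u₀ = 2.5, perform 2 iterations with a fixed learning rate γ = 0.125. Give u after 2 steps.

E′(u) = 8u - 6
Step 1: E′(2.5) = 14; u₁ = 2.5 − 0.125·14 = 0.75
Step 2: E′(0.75) = 0; u₂ = 0.75 − 0.125·0 = 0.75

0.75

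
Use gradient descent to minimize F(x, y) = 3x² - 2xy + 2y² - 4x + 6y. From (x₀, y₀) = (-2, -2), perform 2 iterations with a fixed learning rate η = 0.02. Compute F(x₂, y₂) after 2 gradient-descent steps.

∇F = (6x - 2y - 4, -2x + 4y + 6)
Step 1: at (-2, -2), ∇F = (-12, 2) → (-2, -2) − 0.02·(-12, 2) = (-1.76, -2.04)
Step 2: at (-1.76, -2.04), ∇F = (-10.48, 1.36) → (-1.76, -2.04) − 0.02·(-10.48, 1.36) = (-1.5504, -2.0672)
F(-1.5504, -2.0672) = 3.1462784

3.1462784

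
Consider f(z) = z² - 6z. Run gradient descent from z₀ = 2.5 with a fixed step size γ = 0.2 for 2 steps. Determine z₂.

f′(z) = 2z - 6
z₁ = 2.5 − 0.2·(-1) = 2.7
z₂ = 2.7 − 0.2·(-0.6) = 2.82

2.82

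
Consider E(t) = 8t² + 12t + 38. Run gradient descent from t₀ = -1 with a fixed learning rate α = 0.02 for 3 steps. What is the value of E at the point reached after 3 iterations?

33.549433741312

E′(t) = 16t + 12
t₁ = -1 − 0.02·(-4) = -0.92
t₂ = -0.92 − 0.02·(-2.72) = -0.8656
t₃ = -0.8656 − 0.02·(-1.8496) = -0.828608
E(-0.828608) = 33.549433741312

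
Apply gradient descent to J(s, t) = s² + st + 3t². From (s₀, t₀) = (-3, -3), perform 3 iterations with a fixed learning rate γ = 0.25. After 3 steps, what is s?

-0.234375

∇J = (2s + t, s + 6t)
(s₁, t₁) = (-3, -3) − 0.25·(-9, -21) = (-0.75, 2.25)
(s₂, t₂) = (-0.75, 2.25) − 0.25·(0.75, 12.75) = (-0.9375, -0.9375)
(s₃, t₃) = (-0.9375, -0.9375) − 0.25·(-2.8125, -6.5625) = (-0.234375, 0.703125)
s = -0.234375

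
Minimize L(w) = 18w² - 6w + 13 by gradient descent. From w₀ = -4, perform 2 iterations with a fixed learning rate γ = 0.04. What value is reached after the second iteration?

L′(w) = 36w - 6
Step 1: L′(-4) = -150; w₁ = -4 − 0.04·(-150) = 2
Step 2: L′(2) = 66; w₂ = 2 − 0.04·66 = -0.64

-0.64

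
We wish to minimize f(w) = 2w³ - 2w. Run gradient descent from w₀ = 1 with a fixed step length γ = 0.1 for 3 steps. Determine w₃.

0.5793664

f′(w) = 6w² - 2
Step 1: f′(1) = 4; w₁ = 1 − 0.1·4 = 0.6
Step 2: f′(0.6) = 0.16; w₂ = 0.6 − 0.1·0.16 = 0.584
Step 3: f′(0.584) = 0.046336; w₃ = 0.584 − 0.1·0.046336 = 0.5793664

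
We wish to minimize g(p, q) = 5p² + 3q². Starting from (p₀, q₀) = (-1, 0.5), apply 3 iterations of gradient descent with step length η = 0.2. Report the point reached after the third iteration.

∇g = (10p, 6q)
Step 1: at (-1, 0.5), ∇g = (-10, 3) → (-1, 0.5) − 0.2·(-10, 3) = (1, -0.1)
Step 2: at (1, -0.1), ∇g = (10, -0.6) → (1, -0.1) − 0.2·(10, -0.6) = (-1, 0.02)
Step 3: at (-1, 0.02), ∇g = (-10, 0.12) → (-1, 0.02) − 0.2·(-10, 0.12) = (1, -0.004)

(1, -0.004)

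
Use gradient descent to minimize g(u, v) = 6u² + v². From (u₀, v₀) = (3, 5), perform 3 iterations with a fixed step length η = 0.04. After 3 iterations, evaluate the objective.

∇g = (12u, 2v)
(u₁, v₁) = (3, 5) − 0.04·(36, 10) = (1.56, 4.6)
(u₂, v₂) = (1.56, 4.6) − 0.04·(18.72, 9.2) = (0.8112, 4.232)
(u₃, v₃) = (0.8112, 4.232) − 0.04·(9.7344, 8.464) = (0.421824, 3.89344)
g(0.421824, 3.89344) = 16.226487955456

16.226487955456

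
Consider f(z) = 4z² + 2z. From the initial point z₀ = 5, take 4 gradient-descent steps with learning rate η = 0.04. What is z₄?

0.87252224

f′(z) = 8z + 2
z₁ = 5 − 0.04·42 = 3.32
z₂ = 3.32 − 0.04·28.56 = 2.1776
z₃ = 2.1776 − 0.04·19.4208 = 1.400768
z₄ = 1.400768 − 0.04·13.206144 = 0.87252224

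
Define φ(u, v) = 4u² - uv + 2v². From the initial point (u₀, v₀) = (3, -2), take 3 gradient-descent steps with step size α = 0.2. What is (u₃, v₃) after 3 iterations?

∇φ = (8u - v, -u + 4v)
(u₁, v₁) = (3, -2) − 0.2·(26, -11) = (-2.2, 0.2)
(u₂, v₂) = (-2.2, 0.2) − 0.2·(-17.8, 3) = (1.36, -0.4)
(u₃, v₃) = (1.36, -0.4) − 0.2·(11.28, -2.96) = (-0.896, 0.192)

(-0.896, 0.192)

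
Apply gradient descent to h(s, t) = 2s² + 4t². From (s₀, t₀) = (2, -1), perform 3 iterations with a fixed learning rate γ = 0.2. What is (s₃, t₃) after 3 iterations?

(0.016, 0.216)

∇h = (4s, 8t)
Step 1: at (2, -1), ∇h = (8, -8) → (2, -1) − 0.2·(8, -8) = (0.4, 0.6)
Step 2: at (0.4, 0.6), ∇h = (1.6, 4.8) → (0.4, 0.6) − 0.2·(1.6, 4.8) = (0.08, -0.36)
Step 3: at (0.08, -0.36), ∇h = (0.32, -2.88) → (0.08, -0.36) − 0.2·(0.32, -2.88) = (0.016, 0.216)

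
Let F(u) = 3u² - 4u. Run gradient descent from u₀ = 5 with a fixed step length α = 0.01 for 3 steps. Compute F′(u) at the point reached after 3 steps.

21.595184

F′(u) = 6u - 4
u₁ = 5 − 0.01·26 = 4.74
u₂ = 4.74 − 0.01·24.44 = 4.4956
u₃ = 4.4956 − 0.01·22.9736 = 4.265864
F′(u) at (4.265864) = 21.595184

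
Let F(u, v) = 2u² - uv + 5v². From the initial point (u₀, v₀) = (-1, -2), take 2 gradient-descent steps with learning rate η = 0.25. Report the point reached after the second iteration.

(0.6875, -4.25)

∇F = (4u - v, -u + 10v)
(u₁, v₁) = (-1, -2) − 0.25·(-2, -19) = (-0.5, 2.75)
(u₂, v₂) = (-0.5, 2.75) − 0.25·(-4.75, 28) = (0.6875, -4.25)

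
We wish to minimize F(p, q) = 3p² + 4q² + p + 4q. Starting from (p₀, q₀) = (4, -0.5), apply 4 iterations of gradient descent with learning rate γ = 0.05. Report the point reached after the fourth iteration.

(0.83375, -0.5)

∇F = (6p + 1, 8q + 4)
Step 1: at (4, -0.5), ∇F = (25, 0) → (4, -0.5) − 0.05·(25, 0) = (2.75, -0.5)
Step 2: at (2.75, -0.5), ∇F = (17.5, 0) → (2.75, -0.5) − 0.05·(17.5, 0) = (1.875, -0.5)
Step 3: at (1.875, -0.5), ∇F = (12.25, 0) → (1.875, -0.5) − 0.05·(12.25, 0) = (1.2625, -0.5)
Step 4: at (1.2625, -0.5), ∇F = (8.575, 0) → (1.2625, -0.5) − 0.05·(8.575, 0) = (0.83375, -0.5)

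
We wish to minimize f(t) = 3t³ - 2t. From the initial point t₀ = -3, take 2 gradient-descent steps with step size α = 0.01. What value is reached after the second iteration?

-5.062769

f′(t) = 9t² - 2
Step 1: f′(-3) = 79; t₁ = -3 − 0.01·79 = -3.79
Step 2: f′(-3.79) = 127.2769; t₂ = -3.79 − 0.01·127.2769 = -5.062769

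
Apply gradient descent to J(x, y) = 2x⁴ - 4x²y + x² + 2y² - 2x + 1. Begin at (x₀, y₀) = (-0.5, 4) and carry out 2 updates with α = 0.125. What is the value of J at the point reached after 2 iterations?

∇J = (8x³ - 8xy + 2x - 2, -4x² + 4y)
(x₁, y₁) = (-0.5, 4) − 0.125·(12, 15) = (-2, 2.125)
(x₂, y₂) = (-2, 2.125) − 0.125·(-36, -7.5) = (2.5, 3.0625)
J(2.5, 3.0625) = 22.5703125

22.5703125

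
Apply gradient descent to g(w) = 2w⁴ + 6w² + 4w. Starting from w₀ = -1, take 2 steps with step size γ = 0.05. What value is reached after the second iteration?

-0.2768

g′(w) = 8w³ + 12w + 4
w₁ = -1 − 0.05·(-16) = -0.2
w₂ = -0.2 − 0.05·1.536 = -0.2768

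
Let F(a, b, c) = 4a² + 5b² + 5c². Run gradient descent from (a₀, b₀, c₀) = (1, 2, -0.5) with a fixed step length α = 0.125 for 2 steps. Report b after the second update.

0.125

∇F = (8a, 10b, 10c)
(a₁, b₁, c₁) = (1, 2, -0.5) − 0.125·(8, 20, -5) = (0, -0.5, 0.125)
(a₂, b₂, c₂) = (0, -0.5, 0.125) − 0.125·(0, -5, 1.25) = (0, 0.125, -0.03125)
b = 0.125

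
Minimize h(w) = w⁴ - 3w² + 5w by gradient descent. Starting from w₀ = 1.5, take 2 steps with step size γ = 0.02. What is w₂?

h′(w) = 4w³ - 6w + 5
Step 1: h′(1.5) = 9.5; w₁ = 1.5 − 0.02·9.5 = 1.31
Step 2: h′(1.31) = 6.132364; w₂ = 1.31 − 0.02·6.132364 = 1.18735272

1.18735272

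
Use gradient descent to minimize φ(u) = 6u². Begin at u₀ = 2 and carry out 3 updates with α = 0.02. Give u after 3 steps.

φ′(u) = 12u
Step 1: φ′(2) = 24; u₁ = 2 − 0.02·24 = 1.52
Step 2: φ′(1.52) = 18.24; u₂ = 1.52 − 0.02·18.24 = 1.1552
Step 3: φ′(1.1552) = 13.8624; u₃ = 1.1552 − 0.02·13.8624 = 0.877952

0.877952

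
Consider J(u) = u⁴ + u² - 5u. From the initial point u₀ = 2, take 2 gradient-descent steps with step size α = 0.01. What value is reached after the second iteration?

J′(u) = 4u³ + 2u - 5
u₁ = 2 − 0.01·31 = 1.69
u₂ = 1.69 − 0.01·17.687236 = 1.51312764

1.51312764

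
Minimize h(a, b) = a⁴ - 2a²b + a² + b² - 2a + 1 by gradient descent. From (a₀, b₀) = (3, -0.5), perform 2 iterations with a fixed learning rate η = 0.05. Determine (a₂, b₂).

∇h = (4a³ - 4ab + 2a - 2, -2a² + 2b)
(a₁, b₁) = (3, -0.5) − 0.05·(118, -19) = (-2.9, 0.45)
(a₂, b₂) = (-2.9, 0.45) − 0.05·(-100.136, -15.92) = (2.1068, 1.246)

(2.1068, 1.246)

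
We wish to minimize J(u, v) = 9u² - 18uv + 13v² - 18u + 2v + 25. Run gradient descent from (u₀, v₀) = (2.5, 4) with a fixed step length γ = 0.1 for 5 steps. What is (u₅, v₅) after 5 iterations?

∇J = (18u - 18v - 18, -18u + 26v + 2)
Step 1: at (2.5, 4), ∇J = (-45, 61) → (2.5, 4) − 0.1·(-45, 61) = (7, -2.1)
Step 2: at (7, -2.1), ∇J = (145.8, -178.6) → (7, -2.1) − 0.1·(145.8, -178.6) = (-7.58, 15.76)
Step 3: at (-7.58, 15.76), ∇J = (-438.12, 548.2) → (-7.58, 15.76) − 0.1·(-438.12, 548.2) = (36.232, -39.06)
Step 4: at (36.232, -39.06), ∇J = (1337.256, -1665.736) → (36.232, -39.06) − 0.1·(1337.256, -1665.736) = (-97.4936, 127.5136)
Step 5: at (-97.4936, 127.5136), ∇J = (-4068.1296, 5072.2384) → (-97.4936, 127.5136) − 0.1·(-4068.1296, 5072.2384) = (309.31936, -379.71024)

(309.31936, -379.71024)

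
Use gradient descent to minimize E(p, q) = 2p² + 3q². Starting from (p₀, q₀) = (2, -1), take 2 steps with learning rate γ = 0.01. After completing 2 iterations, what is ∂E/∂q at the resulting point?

∇E = (4p, 6q)
Step 1: at (2, -1), ∇E = (8, -6) → (2, -1) − 0.01·(8, -6) = (1.92, -0.94)
Step 2: at (1.92, -0.94), ∇E = (7.68, -5.64) → (1.92, -0.94) − 0.01·(7.68, -5.64) = (1.8432, -0.8836)
∂E/∂q at (1.8432, -0.8836) = -5.3016

-5.3016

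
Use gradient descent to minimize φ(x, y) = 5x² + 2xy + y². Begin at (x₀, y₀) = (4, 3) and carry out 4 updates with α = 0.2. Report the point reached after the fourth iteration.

(6.2912, 1.9632)

∇φ = (10x + 2y, 2x + 2y)
(x₁, y₁) = (4, 3) − 0.2·(46, 14) = (-5.2, 0.2)
(x₂, y₂) = (-5.2, 0.2) − 0.2·(-51.6, -10) = (5.12, 2.2)
(x₃, y₃) = (5.12, 2.2) − 0.2·(55.6, 14.64) = (-6, -0.728)
(x₄, y₄) = (-6, -0.728) − 0.2·(-61.456, -13.456) = (6.2912, 1.9632)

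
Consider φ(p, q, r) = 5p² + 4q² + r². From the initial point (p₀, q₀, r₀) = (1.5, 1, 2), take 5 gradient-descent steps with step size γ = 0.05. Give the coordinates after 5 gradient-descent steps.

∇φ = (10p, 8q, 2r)
Step 1: at (1.5, 1, 2), ∇φ = (15, 8, 4) → (1.5, 1, 2) − 0.05·(15, 8, 4) = (0.75, 0.6, 1.8)
Step 2: at (0.75, 0.6, 1.8), ∇φ = (7.5, 4.8, 3.6) → (0.75, 0.6, 1.8) − 0.05·(7.5, 4.8, 3.6) = (0.375, 0.36, 1.62)
Step 3: at (0.375, 0.36, 1.62), ∇φ = (3.75, 2.88, 3.24) → (0.375, 0.36, 1.62) − 0.05·(3.75, 2.88, 3.24) = (0.1875, 0.216, 1.458)
Step 4: at (0.1875, 0.216, 1.458), ∇φ = (1.875, 1.728, 2.916) → (0.1875, 0.216, 1.458) − 0.05·(1.875, 1.728, 2.916) = (0.09375, 0.1296, 1.3122)
Step 5: at (0.09375, 0.1296, 1.3122), ∇φ = (0.9375, 1.0368, 2.6244) → (0.09375, 0.1296, 1.3122) − 0.05·(0.9375, 1.0368, 2.6244) = (0.046875, 0.07776, 1.18098)

(0.046875, 0.07776, 1.18098)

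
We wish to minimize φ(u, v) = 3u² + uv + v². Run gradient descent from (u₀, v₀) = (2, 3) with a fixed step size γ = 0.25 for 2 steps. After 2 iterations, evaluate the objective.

2.63671875

∇φ = (6u + v, u + 2v)
(u₁, v₁) = (2, 3) − 0.25·(15, 8) = (-1.75, 1)
(u₂, v₂) = (-1.75, 1) − 0.25·(-9.5, 0.25) = (0.625, 0.9375)
φ(0.625, 0.9375) = 2.63671875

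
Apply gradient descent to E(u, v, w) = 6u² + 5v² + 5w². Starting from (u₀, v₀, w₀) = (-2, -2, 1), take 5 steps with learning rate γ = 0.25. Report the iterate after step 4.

∇E = (12u, 10v, 10w)
Step 1: at (-2, -2, 1), ∇E = (-24, -20, 10) → (-2, -2, 1) − 0.25·(-24, -20, 10) = (4, 3, -1.5)
Step 2: at (4, 3, -1.5), ∇E = (48, 30, -15) → (4, 3, -1.5) − 0.25·(48, 30, -15) = (-8, -4.5, 2.25)
Step 3: at (-8, -4.5, 2.25), ∇E = (-96, -45, 22.5) → (-8, -4.5, 2.25) − 0.25·(-96, -45, 22.5) = (16, 6.75, -3.375)
Step 4: at (16, 6.75, -3.375), ∇E = (192, 67.5, -33.75) → (16, 6.75, -3.375) − 0.25·(192, 67.5, -33.75) = (-32, -10.125, 5.0625)

(-32, -10.125, 5.0625)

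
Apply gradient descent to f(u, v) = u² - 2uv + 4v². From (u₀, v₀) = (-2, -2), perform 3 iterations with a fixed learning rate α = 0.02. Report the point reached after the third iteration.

∇f = (2u - 2v, -2u + 8v)
(u₁, v₁) = (-2, -2) − 0.02·(0, -12) = (-2, -1.76)
(u₂, v₂) = (-2, -1.76) − 0.02·(-0.48, -10.08) = (-1.9904, -1.5584)
(u₃, v₃) = (-1.9904, -1.5584) − 0.02·(-0.864, -8.4864) = (-1.97312, -1.388672)

(-1.97312, -1.388672)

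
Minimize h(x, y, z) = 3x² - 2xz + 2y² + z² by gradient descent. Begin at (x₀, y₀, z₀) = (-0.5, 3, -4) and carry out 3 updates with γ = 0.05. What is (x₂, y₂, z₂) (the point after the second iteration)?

(-0.89, 1.92, -3.36)

∇h = (6x - 2z, 4y, -2x + 2z)
(x₁, y₁, z₁) = (-0.5, 3, -4) − 0.05·(5, 12, -7) = (-0.75, 2.4, -3.65)
(x₂, y₂, z₂) = (-0.75, 2.4, -3.65) − 0.05·(2.8, 9.6, -5.8) = (-0.89, 1.92, -3.36)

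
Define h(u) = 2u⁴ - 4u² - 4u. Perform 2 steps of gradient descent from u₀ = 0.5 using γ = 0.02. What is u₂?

h′(u) = 8u³ - 8u - 4
Step 1: h′(0.5) = -7; u₁ = 0.5 − 0.02·(-7) = 0.64
Step 2: h′(0.64) = -7.022848; u₂ = 0.64 − 0.02·(-7.022848) = 0.78045696

0.78045696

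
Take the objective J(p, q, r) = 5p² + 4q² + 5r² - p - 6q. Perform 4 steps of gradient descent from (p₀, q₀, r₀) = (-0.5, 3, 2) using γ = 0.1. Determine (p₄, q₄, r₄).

∇J = (10p - 1, 8q - 6, 10r)
Step 1: at (-0.5, 3, 2), ∇J = (-6, 18, 20) → (-0.5, 3, 2) − 0.1·(-6, 18, 20) = (0.1, 1.2, 0)
Step 2: at (0.1, 1.2, 0), ∇J = (0, 3.6, 0) → (0.1, 1.2, 0) − 0.1·(0, 3.6, 0) = (0.1, 0.84, 0)
Step 3: at (0.1, 0.84, 0), ∇J = (0, 0.72, 0) → (0.1, 0.84, 0) − 0.1·(0, 0.72, 0) = (0.1, 0.768, 0)
Step 4: at (0.1, 0.768, 0), ∇J = (0, 0.144, 0) → (0.1, 0.768, 0) − 0.1·(0, 0.144, 0) = (0.1, 0.7536, 0)

(0.1, 0.7536, 0)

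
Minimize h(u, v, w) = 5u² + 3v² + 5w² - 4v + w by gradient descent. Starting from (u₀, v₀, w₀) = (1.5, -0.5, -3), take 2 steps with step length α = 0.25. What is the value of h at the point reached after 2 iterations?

268.703125

∇h = (10u, 6v - 4, 10w + 1)
(u₁, v₁, w₁) = (1.5, -0.5, -3) − 0.25·(15, -7, -29) = (-2.25, 1.25, 4.25)
(u₂, v₂, w₂) = (-2.25, 1.25, 4.25) − 0.25·(-22.5, 3.5, 43.5) = (3.375, 0.375, -6.625)
h(3.375, 0.375, -6.625) = 268.703125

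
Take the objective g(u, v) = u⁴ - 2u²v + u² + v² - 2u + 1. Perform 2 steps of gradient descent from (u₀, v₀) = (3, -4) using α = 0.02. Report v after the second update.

∇g = (4u³ - 4uv + 2u - 2, -2u² + 2v)
(u₁, v₁) = (3, -4) − 0.02·(160, -26) = (-0.2, -3.48)
(u₂, v₂) = (-0.2, -3.48) − 0.02·(-5.216, -7.04) = (-0.09568, -3.3392)
v = -3.3392

-3.3392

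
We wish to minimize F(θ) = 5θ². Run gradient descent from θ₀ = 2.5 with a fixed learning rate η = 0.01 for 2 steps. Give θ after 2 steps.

F′(θ) = 10θ
θ₁ = 2.5 − 0.01·25 = 2.25
θ₂ = 2.25 − 0.01·22.5 = 2.025

2.025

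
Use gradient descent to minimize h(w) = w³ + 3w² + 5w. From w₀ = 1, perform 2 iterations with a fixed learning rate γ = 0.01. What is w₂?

h′(w) = 3w² + 6w + 5
w₁ = 1 − 0.01·14 = 0.86
w₂ = 0.86 − 0.01·12.3788 = 0.736212

0.736212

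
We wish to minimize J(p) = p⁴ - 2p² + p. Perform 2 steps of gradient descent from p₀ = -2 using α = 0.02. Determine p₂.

J′(p) = 4p³ - 4p + 1
p₁ = -2 − 0.02·(-23) = -1.54
p₂ = -1.54 − 0.02·(-7.449056) = -1.39101888

-1.39101888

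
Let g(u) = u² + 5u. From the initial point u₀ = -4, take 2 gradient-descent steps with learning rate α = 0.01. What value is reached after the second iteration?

-3.9406

g′(u) = 2u + 5
Step 1: g′(-4) = -3; u₁ = -4 − 0.01·(-3) = -3.97
Step 2: g′(-3.97) = -2.94; u₂ = -3.97 − 0.01·(-2.94) = -3.9406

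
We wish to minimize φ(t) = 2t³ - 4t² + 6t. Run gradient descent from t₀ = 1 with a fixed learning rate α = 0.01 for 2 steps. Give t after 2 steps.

φ′(t) = 6t² - 8t + 6
Step 1: φ′(1) = 4; t₁ = 1 − 0.01·4 = 0.96
Step 2: φ′(0.96) = 3.8496; t₂ = 0.96 − 0.01·3.8496 = 0.921504

0.921504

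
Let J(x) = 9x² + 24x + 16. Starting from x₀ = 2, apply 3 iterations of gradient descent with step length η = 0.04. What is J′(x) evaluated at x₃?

1.31712

J′(x) = 18x + 24
x₁ = 2 − 0.04·60 = -0.4
x₂ = -0.4 − 0.04·16.8 = -1.072
x₃ = -1.072 − 0.04·4.704 = -1.26016
J′(x) at (-1.26016) = 1.31712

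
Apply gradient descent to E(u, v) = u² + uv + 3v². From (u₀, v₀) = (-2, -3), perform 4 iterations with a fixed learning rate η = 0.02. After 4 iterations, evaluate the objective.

13.31164514450752

∇E = (2u + v, u + 6v)
Step 1: at (-2, -3), ∇E = (-7, -20) → (-2, -3) − 0.02·(-7, -20) = (-1.86, -2.6)
Step 2: at (-1.86, -2.6), ∇E = (-6.32, -17.46) → (-1.86, -2.6) − 0.02·(-6.32, -17.46) = (-1.7336, -2.2508)
Step 3: at (-1.7336, -2.2508), ∇E = (-5.718, -15.2384) → (-1.7336, -2.2508) − 0.02·(-5.718, -15.2384) = (-1.61924, -1.946032)
Step 4: at (-1.61924, -1.946032), ∇E = (-5.184512, -13.295432) → (-1.61924, -1.946032) − 0.02·(-5.184512, -13.295432) = (-1.51554976, -1.68012336)
E(-1.51554976, -1.68012336) = 13.31164514450752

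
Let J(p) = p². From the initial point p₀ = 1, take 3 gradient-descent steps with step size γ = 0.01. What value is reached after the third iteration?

J′(p) = 2p
Step 1: J′(1) = 2; p₁ = 1 − 0.01·2 = 0.98
Step 2: J′(0.98) = 1.96; p₂ = 0.98 − 0.01·1.96 = 0.9604
Step 3: J′(0.9604) = 1.9208; p₃ = 0.9604 − 0.01·1.9208 = 0.941192

0.941192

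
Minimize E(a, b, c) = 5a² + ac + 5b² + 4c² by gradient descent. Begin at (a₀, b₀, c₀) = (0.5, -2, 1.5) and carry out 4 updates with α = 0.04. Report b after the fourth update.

-0.2592

∇E = (10a + c, 10b, a + 8c)
(a₁, b₁, c₁) = (0.5, -2, 1.5) − 0.04·(6.5, -20, 12.5) = (0.24, -1.2, 1)
(a₂, b₂, c₂) = (0.24, -1.2, 1) − 0.04·(3.4, -12, 8.24) = (0.104, -0.72, 0.6704)
(a₃, b₃, c₃) = (0.104, -0.72, 0.6704) − 0.04·(1.7104, -7.2, 5.4672) = (0.035584, -0.432, 0.451712)
(a₄, b₄, c₄) = (0.035584, -0.432, 0.451712) − 0.04·(0.807552, -4.32, 3.64928) = (0.00328192, -0.2592, 0.3057408)
b = -0.2592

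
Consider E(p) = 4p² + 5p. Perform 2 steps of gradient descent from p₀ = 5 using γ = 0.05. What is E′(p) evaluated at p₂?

E′(p) = 8p + 5
p₁ = 5 − 0.05·45 = 2.75
p₂ = 2.75 − 0.05·27 = 1.4
E′(p) at (1.4) = 16.2

16.2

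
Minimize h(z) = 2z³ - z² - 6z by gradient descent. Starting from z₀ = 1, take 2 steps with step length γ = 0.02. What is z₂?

h′(z) = 6z² - 2z - 6
Step 1: h′(1) = -2; z₁ = 1 − 0.02·(-2) = 1.04
Step 2: h′(1.04) = -1.5904; z₂ = 1.04 − 0.02·(-1.5904) = 1.071808

1.071808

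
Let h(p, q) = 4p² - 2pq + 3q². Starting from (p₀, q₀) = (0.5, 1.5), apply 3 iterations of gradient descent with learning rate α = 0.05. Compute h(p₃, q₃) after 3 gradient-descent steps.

1.11731625

∇h = (8p - 2q, -2p + 6q)
Step 1: at (0.5, 1.5), ∇h = (1, 8) → (0.5, 1.5) − 0.05·(1, 8) = (0.45, 1.1)
Step 2: at (0.45, 1.1), ∇h = (1.4, 5.7) → (0.45, 1.1) − 0.05·(1.4, 5.7) = (0.38, 0.815)
Step 3: at (0.38, 0.815), ∇h = (1.41, 4.13) → (0.38, 0.815) − 0.05·(1.41, 4.13) = (0.3095, 0.6085)
h(0.3095, 0.6085) = 1.11731625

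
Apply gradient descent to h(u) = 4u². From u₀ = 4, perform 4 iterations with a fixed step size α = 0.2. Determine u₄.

0.5184

h′(u) = 8u
Step 1: h′(4) = 32; u₁ = 4 − 0.2·32 = -2.4
Step 2: h′(-2.4) = -19.2; u₂ = -2.4 − 0.2·(-19.2) = 1.44
Step 3: h′(1.44) = 11.52; u₃ = 1.44 − 0.2·11.52 = -0.864
Step 4: h′(-0.864) = -6.912; u₄ = -0.864 − 0.2·(-6.912) = 0.5184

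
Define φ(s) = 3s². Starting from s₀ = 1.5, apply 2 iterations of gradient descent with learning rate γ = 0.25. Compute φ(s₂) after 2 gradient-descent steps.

0.421875

φ′(s) = 6s
s₁ = 1.5 − 0.25·9 = -0.75
s₂ = -0.75 − 0.25·(-4.5) = 0.375
φ(0.375) = 0.421875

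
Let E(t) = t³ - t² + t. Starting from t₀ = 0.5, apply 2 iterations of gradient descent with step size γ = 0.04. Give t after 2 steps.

E′(t) = 3t² - 2t + 1
t₁ = 0.5 − 0.04·0.75 = 0.47
t₂ = 0.47 − 0.04·0.7227 = 0.441092

0.441092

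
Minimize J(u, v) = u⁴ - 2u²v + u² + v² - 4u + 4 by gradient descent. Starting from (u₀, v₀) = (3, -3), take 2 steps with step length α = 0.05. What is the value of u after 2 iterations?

∇J = (4u³ - 4uv + 2u - 4, -2u² + 2v)
Step 1: at (3, -3), ∇J = (146, -24) → (3, -3) − 0.05·(146, -24) = (-4.3, -1.8)
Step 2: at (-4.3, -1.8), ∇J = (-361.588, -40.58) → (-4.3, -1.8) − 0.05·(-361.588, -40.58) = (13.7794, 0.229)
u = 13.7794

13.7794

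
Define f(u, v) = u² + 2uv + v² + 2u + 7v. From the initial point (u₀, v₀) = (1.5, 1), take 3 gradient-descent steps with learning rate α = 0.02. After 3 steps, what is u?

1.124384

∇f = (2u + 2v + 2, 2u + 2v + 7)
(u₁, v₁) = (1.5, 1) − 0.02·(7, 12) = (1.36, 0.76)
(u₂, v₂) = (1.36, 0.76) − 0.02·(6.24, 11.24) = (1.2352, 0.5352)
(u₃, v₃) = (1.2352, 0.5352) − 0.02·(5.5408, 10.5408) = (1.124384, 0.324384)
u = 1.124384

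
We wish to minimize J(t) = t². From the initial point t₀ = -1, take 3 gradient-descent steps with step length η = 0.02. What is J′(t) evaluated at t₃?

-1.769472

J′(t) = 2t
t₁ = -1 − 0.02·(-2) = -0.96
t₂ = -0.96 − 0.02·(-1.92) = -0.9216
t₃ = -0.9216 − 0.02·(-1.8432) = -0.884736
J′(t) at (-0.884736) = -1.769472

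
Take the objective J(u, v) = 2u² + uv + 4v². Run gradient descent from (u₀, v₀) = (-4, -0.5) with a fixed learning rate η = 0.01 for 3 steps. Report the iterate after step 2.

∇J = (4u + v, u + 8v)
(u₁, v₁) = (-4, -0.5) − 0.01·(-16.5, -8) = (-3.835, -0.42)
(u₂, v₂) = (-3.835, -0.42) − 0.01·(-15.76, -7.195) = (-3.6774, -0.34805)

(-3.6774, -0.34805)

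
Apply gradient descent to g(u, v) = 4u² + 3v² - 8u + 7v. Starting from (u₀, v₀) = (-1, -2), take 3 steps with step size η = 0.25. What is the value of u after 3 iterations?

∇g = (8u - 8, 6v + 7)
Step 1: at (-1, -2), ∇g = (-16, -5) → (-1, -2) − 0.25·(-16, -5) = (3, -0.75)
Step 2: at (3, -0.75), ∇g = (16, 2.5) → (3, -0.75) − 0.25·(16, 2.5) = (-1, -1.375)
Step 3: at (-1, -1.375), ∇g = (-16, -1.25) → (-1, -1.375) − 0.25·(-16, -1.25) = (3, -1.0625)
u = 3

3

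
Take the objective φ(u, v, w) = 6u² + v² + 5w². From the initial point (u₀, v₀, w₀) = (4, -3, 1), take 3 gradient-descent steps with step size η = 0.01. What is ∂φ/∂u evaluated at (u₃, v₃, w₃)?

∇φ = (12u, 2v, 10w)
(u₁, v₁, w₁) = (4, -3, 1) − 0.01·(48, -6, 10) = (3.52, -2.94, 0.9)
(u₂, v₂, w₂) = (3.52, -2.94, 0.9) − 0.01·(42.24, -5.88, 9) = (3.0976, -2.8812, 0.81)
(u₃, v₃, w₃) = (3.0976, -2.8812, 0.81) − 0.01·(37.1712, -5.7624, 8.1) = (2.725888, -2.823576, 0.729)
∂φ/∂u at (2.725888, -2.823576, 0.729) = 32.710656

32.710656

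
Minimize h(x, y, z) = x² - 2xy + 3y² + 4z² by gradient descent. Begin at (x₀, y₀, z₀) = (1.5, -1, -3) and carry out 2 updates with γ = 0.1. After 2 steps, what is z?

-0.12

∇h = (2x - 2y, -2x + 6y, 8z)
(x₁, y₁, z₁) = (1.5, -1, -3) − 0.1·(5, -9, -24) = (1, -0.1, -0.6)
(x₂, y₂, z₂) = (1, -0.1, -0.6) − 0.1·(2.2, -2.6, -4.8) = (0.78, 0.16, -0.12)
z = -0.12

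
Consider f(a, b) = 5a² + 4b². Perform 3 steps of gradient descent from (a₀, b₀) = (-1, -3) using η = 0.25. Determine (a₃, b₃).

(3.375, 3)

∇f = (10a, 8b)
Step 1: at (-1, -3), ∇f = (-10, -24) → (-1, -3) − 0.25·(-10, -24) = (1.5, 3)
Step 2: at (1.5, 3), ∇f = (15, 24) → (1.5, 3) − 0.25·(15, 24) = (-2.25, -3)
Step 3: at (-2.25, -3), ∇f = (-22.5, -24) → (-2.25, -3) − 0.25·(-22.5, -24) = (3.375, 3)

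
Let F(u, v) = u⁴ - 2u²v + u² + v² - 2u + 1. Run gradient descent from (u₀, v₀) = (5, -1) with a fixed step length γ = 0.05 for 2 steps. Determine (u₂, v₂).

(1934.0608, 47.236)

∇F = (4u³ - 4uv + 2u - 2, -2u² + 2v)
Step 1: at (5, -1), ∇F = (528, -52) → (5, -1) − 0.05·(528, -52) = (-21.4, 1.6)
Step 2: at (-21.4, 1.6), ∇F = (-39109.216, -912.72) → (-21.4, 1.6) − 0.05·(-39109.216, -912.72) = (1934.0608, 47.236)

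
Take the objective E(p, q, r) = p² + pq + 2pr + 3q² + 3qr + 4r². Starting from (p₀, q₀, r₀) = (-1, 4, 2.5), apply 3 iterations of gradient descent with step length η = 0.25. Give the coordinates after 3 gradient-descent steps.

(-5.09375, -10.453125, -14.796875)

∇E = (2p + q + 2r, p + 6q + 3r, 2p + 3q + 8r)
Step 1: at (-1, 4, 2.5), ∇E = (7, 30.5, 30) → (-1, 4, 2.5) − 0.25·(7, 30.5, 30) = (-2.75, -3.625, -5)
Step 2: at (-2.75, -3.625, -5), ∇E = (-19.125, -39.5, -56.375) → (-2.75, -3.625, -5) − 0.25·(-19.125, -39.5, -56.375) = (2.03125, 6.25, 9.09375)
Step 3: at (2.03125, 6.25, 9.09375), ∇E = (28.5, 66.8125, 95.5625) → (2.03125, 6.25, 9.09375) − 0.25·(28.5, 66.8125, 95.5625) = (-5.09375, -10.453125, -14.796875)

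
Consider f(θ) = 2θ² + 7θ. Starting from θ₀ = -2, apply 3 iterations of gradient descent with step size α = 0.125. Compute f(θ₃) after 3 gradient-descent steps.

f′(θ) = 4θ + 7
θ₁ = -2 − 0.125·(-1) = -1.875
θ₂ = -1.875 − 0.125·(-0.5) = -1.8125
θ₃ = -1.8125 − 0.125·(-0.25) = -1.78125
f(-1.78125) = -6.123046875

-6.123046875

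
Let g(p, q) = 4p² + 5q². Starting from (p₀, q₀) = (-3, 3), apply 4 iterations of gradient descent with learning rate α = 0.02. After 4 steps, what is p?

-1.49361408

∇g = (8p, 10q)
Step 1: at (-3, 3), ∇g = (-24, 30) → (-3, 3) − 0.02·(-24, 30) = (-2.52, 2.4)
Step 2: at (-2.52, 2.4), ∇g = (-20.16, 24) → (-2.52, 2.4) − 0.02·(-20.16, 24) = (-2.1168, 1.92)
Step 3: at (-2.1168, 1.92), ∇g = (-16.9344, 19.2) → (-2.1168, 1.92) − 0.02·(-16.9344, 19.2) = (-1.778112, 1.536)
Step 4: at (-1.778112, 1.536), ∇g = (-14.224896, 15.36) → (-1.778112, 1.536) − 0.02·(-14.224896, 15.36) = (-1.49361408, 1.2288)
p = -1.49361408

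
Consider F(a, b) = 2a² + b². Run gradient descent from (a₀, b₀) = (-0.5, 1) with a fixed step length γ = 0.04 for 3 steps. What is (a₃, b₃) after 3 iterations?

∇F = (4a, 2b)
Step 1: at (-0.5, 1), ∇F = (-2, 2) → (-0.5, 1) − 0.04·(-2, 2) = (-0.42, 0.92)
Step 2: at (-0.42, 0.92), ∇F = (-1.68, 1.84) → (-0.42, 0.92) − 0.04·(-1.68, 1.84) = (-0.3528, 0.8464)
Step 3: at (-0.3528, 0.8464), ∇F = (-1.4112, 1.6928) → (-0.3528, 0.8464) − 0.04·(-1.4112, 1.6928) = (-0.296352, 0.778688)

(-0.296352, 0.778688)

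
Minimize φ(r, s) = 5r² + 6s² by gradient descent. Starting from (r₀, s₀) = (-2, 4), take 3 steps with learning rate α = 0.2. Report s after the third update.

∇φ = (10r, 12s)
(r₁, s₁) = (-2, 4) − 0.2·(-20, 48) = (2, -5.6)
(r₂, s₂) = (2, -5.6) − 0.2·(20, -67.2) = (-2, 7.84)
(r₃, s₃) = (-2, 7.84) − 0.2·(-20, 94.08) = (2, -10.976)
s = -10.976

-10.976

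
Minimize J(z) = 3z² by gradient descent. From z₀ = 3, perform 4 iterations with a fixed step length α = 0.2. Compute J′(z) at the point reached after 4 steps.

J′(z) = 6z
z₁ = 3 − 0.2·18 = -0.6
z₂ = -0.6 − 0.2·(-3.6) = 0.12
z₃ = 0.12 − 0.2·0.72 = -0.024
z₄ = -0.024 − 0.2·(-0.144) = 0.0048
J′(z) at (0.0048) = 0.0288

0.0288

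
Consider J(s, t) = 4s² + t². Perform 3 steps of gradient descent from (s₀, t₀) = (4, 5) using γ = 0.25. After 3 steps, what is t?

0.625

∇J = (8s, 2t)
(s₁, t₁) = (4, 5) − 0.25·(32, 10) = (-4, 2.5)
(s₂, t₂) = (-4, 2.5) − 0.25·(-32, 5) = (4, 1.25)
(s₃, t₃) = (4, 1.25) − 0.25·(32, 2.5) = (-4, 0.625)
t = 0.625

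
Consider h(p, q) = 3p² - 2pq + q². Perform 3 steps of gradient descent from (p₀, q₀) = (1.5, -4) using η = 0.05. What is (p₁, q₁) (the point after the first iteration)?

(0.65, -3.45)

∇h = (6p - 2q, -2p + 2q)
Step 1: at (1.5, -4), ∇h = (17, -11) → (1.5, -4) − 0.05·(17, -11) = (0.65, -3.45)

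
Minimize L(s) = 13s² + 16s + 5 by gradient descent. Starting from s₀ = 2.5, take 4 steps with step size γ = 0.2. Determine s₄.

L′(s) = 26s + 16
Step 1: L′(2.5) = 81; s₁ = 2.5 − 0.2·81 = -13.7
Step 2: L′(-13.7) = -340.2; s₂ = -13.7 − 0.2·(-340.2) = 54.34
Step 3: L′(54.34) = 1428.84; s₃ = 54.34 − 0.2·1428.84 = -231.428
Step 4: L′(-231.428) = -6001.128; s₄ = -231.428 − 0.2·(-6001.128) = 968.7976

968.7976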